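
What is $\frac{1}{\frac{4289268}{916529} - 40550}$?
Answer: $- \frac{916529}{37160961682} \approx -2.4664 \cdot 10^{-5}$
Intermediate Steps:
$\frac{1}{\frac{4289268}{916529} - 40550} = \frac{1}{- \frac{37160961682}{916529}} = - \frac{916529}{37160961682}$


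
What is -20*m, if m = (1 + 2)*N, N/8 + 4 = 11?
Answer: -3360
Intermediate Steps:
N = 56 (N = -32 + 8*11 = -32 + 88 = 56)
m = 168 (m = (1 + 2)*56 = 3*56 = 168)
-20*m = -20*168 = -3360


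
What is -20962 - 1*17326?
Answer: -38288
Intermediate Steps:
-20962 - 1*17326 = -20962 - 17326 = -38288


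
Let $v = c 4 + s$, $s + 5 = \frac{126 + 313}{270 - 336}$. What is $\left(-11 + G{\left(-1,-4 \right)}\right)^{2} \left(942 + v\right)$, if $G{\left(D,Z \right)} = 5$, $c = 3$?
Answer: $\frac{373170}{11} \approx 33925.0$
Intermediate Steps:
$s = - \frac{769}{66}$ ($s = -5 + \frac{126 + 313}{270 - 336} = -5 + \frac{439}{-66} = -5 + 439 \left(- \frac{1}{66}\right) = -5 - \frac{439}{66} = - \frac{769}{66} \approx -11.652$)
$v = \frac{23}{66}$ ($v = 3 \cdot 4 - \frac{769}{66} = 12 - \frac{769}{66} = \frac{23}{66} \approx 0.34848$)
$\left(-11 + G{\left(-1,-4 \right)}\right)^{2} \left(942 + v\right) = \left(-11 + 5\right)^{2} \left(942 + \frac{23}{66}\right) = \left(-6\right)^{2} \cdot \frac{62195}{66} = 36 \cdot \frac{62195}{66} = \frac{373170}{11}$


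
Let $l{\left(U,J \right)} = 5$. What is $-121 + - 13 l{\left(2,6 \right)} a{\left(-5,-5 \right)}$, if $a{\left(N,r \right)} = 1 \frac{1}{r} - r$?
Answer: $-433$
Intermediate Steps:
$a{\left(N,r \right)} = \frac{1}{r} - r$
$-121 + - 13 l{\left(2,6 \right)} a{\left(-5,-5 \right)} = -121 + \left(-13\right) 5 \left(\frac{1}{-5} - -5\right) = -121 - 65 \left(- \frac{1}{5} + 5\right) = -121 - 312 = -433$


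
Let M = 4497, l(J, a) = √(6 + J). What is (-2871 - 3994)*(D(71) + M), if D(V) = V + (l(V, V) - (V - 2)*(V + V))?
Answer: 35903950 - 6865*√77 ≈ 3.5844e+7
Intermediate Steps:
D(V) = V + √(6 + V) - 2*V*(-2 + V) (D(V) = V + (√(6 + V) - (V - 2)*(V + V)) = V + (√(6 + V) - (-2 + V)*2*V) = V + (√(6 + V) - 2*V*(-2 + V)) = V + √(6 + V) - 2*V*(-2 + V))
(-2871 - 3994)*(D(71) + M) = (-2871 - 3994)*((√(6 + 71) - 2*71² + 5*71) + 4497) = -6865*((√77 - 2*5041 + 355) + 4497) = -6865*((√77 - 10082 + 355) + 4497) = -6865*((-9727 + √77) + 4497) = -6865*(-5230 + √77) = 35903950 - 6865*√77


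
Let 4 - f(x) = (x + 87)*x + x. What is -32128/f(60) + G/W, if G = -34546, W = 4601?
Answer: -39702342/10209619 ≈ -3.8887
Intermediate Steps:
f(x) = 4 - x - x*(87 + x) (f(x) = 4 - ((x + 87)*x + x) = 4 - ((87 + x)*x + x) = 4 - (x*(87 + x) + x) = 4 - (x + x*(87 + x)) = 4 + (-x - x*(87 + x)) = 4 - x - x*(87 + x))
-32128/f(60) + G/W = -32128/(4 - 1*60² - 88*60) - 34546/4601 = -32128/(4 - 1*3600 - 5280) - 34546*1/4601 = -32128/(4 - 3600 - 5280) - 34546/4601 = -32128/(-8876) - 34546/4601 = -32128*(-1/8876) - 34546/4601 = 8032/2219 - 34546/4601 = -39702342/10209619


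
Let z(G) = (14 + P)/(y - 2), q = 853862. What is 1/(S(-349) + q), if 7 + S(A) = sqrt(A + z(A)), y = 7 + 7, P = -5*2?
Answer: 2561565/2187205084121 - I*sqrt(3138)/2187205084121 ≈ 1.1712e-6 - 2.5612e-11*I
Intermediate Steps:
P = -10
y = 14
z(G) = 1/3 (z(G) = (14 - 10)/(14 - 2) = 4/12 = 4*(1/12) = 1/3)
S(A) = -7 + sqrt(1/3 + A) (S(A) = -7 + sqrt(A + 1/3) = -7 + sqrt(1/3 + A))
1/(S(-349) + q) = 1/((-7 + sqrt(3 + 9*(-349))/3) + 853862) = 1/((-7 + sqrt(3 - 3141)/3) + 853862) = 1/((-7 + sqrt(-3138)/3) + 853862) = 1/((-7 + (I*sqrt(3138))/3) + 853862) = 1/((-7 + I*sqrt(3138)/3) + 853862) = 1/(853855 + I*sqrt(3138)/3)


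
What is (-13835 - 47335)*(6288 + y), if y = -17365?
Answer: 677580090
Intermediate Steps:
(-13835 - 47335)*(6288 + y) = (-13835 - 47335)*(6288 - 17365) = -61170*(-11077) = 677580090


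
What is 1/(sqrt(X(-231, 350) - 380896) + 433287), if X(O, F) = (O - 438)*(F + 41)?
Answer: 13977/6056073124 - 5*I*sqrt(25699)/187738266844 ≈ 2.3079e-6 - 4.2695e-9*I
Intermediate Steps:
X(O, F) = (-438 + O)*(41 + F)
1/(sqrt(X(-231, 350) - 380896) + 433287) = 1/(sqrt((-17958 - 438*350 + 41*(-231) + 350*(-231)) - 380896) + 433287) = 1/(sqrt((-17958 - 153300 - 9471 - 80850) - 380896) + 433287) = 1/(sqrt(-261579 - 380896) + 433287) = 1/(sqrt(-642475) + 433287) = 1/(5*I*sqrt(25699) + 433287) = 1/(433287 + 5*I*sqrt(25699))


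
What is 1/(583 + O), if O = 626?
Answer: 1/1209 ≈ 0.00082713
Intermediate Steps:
1/(583 + O) = 1/(583 + 626) = 1/1209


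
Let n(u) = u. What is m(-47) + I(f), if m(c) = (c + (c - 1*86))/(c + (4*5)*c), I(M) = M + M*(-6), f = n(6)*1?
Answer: -9810/329 ≈ -29.818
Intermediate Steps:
f = 6 (f = 6*1 = 6)
I(M) = -5*M (I(M) = M - 6*M = -5*M)
m(c) = (-86 + 2*c)/(21*c) (m(c) = (c + (c - 86))/(c + 20*c) = (c + (-86 + c))/((21*c)) = (-86 + 2*c)*(1/(21*c)) = (-86 + 2*c)/(21*c))
m(-47) + I(f) = (2/21)*(-43 - 47)/(-47) - 5*6 = (2/21)*(-1/47)*(-90) - 30 = 60/329 - 30 = -9810/329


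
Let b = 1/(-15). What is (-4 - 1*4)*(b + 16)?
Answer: -1912/15 ≈ -127.47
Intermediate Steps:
b = -1/15 ≈ -0.066667
(-4 - 1*4)*(b + 16) = (-4 - 1*4)*(-1/15 + 16) = (-4 - 4)*(239/15) = -8*239/15 = -1912/15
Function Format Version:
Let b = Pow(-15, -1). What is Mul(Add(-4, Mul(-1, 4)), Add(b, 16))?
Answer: Rational(-1912, 15) ≈ -127.47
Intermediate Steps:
b = Rational(-1, 15) ≈ -0.066667
Mul(Add(-4, Mul(-1, 4)), Add(b, 16)) = Mul(Add(-4, Mul(-1, 4)), Add(Rational(-1, 15), 16)) = Mul(Add(-4, -4), Rational(239, 15)) = Mul(-8, Rational(239, 15)) = Rational(-1912, 15)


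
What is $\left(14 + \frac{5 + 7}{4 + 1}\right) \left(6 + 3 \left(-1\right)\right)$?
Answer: $\frac{246}{5} \approx 49.2$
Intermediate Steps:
$\left(14 + \frac{5 + 7}{4 + 1}\right) \left(6 + 3 \left(-1\right)\right) = \left(14 + \frac{12}{5}\right) \left(6 - 3\right) = \left(14 + 12 \cdot \frac{1}{5}\right) 3 = \left(14 + \frac{12}{5}\right) 3 = \frac{82}{5} \cdot 3 = \frac{246}{5}$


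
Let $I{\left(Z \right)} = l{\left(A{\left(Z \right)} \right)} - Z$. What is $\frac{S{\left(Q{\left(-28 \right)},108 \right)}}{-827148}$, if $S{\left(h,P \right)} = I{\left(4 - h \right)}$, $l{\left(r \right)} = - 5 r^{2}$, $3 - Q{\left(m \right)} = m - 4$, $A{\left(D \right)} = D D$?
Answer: $\frac{2308787}{413574} \approx 5.5825$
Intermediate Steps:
$A{\left(D \right)} = D^{2}$
$Q{\left(m \right)} = 7 - m$ ($Q{\left(m \right)} = 3 - \left(m - 4\right) = 3 - \left(-4 + m\right) = 7 - m$)
$I{\left(Z \right)} = - Z - 5 Z^{4}$ ($I{\left(Z \right)} = - 5 \left(Z^{2}\right)^{2} - Z = - 5 Z^{4} - Z = - Z - 5 Z^{4}$)
$S{\left(h,P \right)} = -4 + h - 5 \left(4 - h\right)^{4}$ ($S{\left(h,P \right)} = - (4 - h) - 5 \left(4 - h\right)^{4} = \left(-4 + h\right) - 5 \left(4 - h\right)^{4} = -4 + h - 5 \left(4 - h\right)^{4}$)
$\frac{S{\left(Q{\left(-28 \right)},108 \right)}}{-827148} = \frac{-4 + \left(7 - -28\right) - 5 \left(-4 + \left(7 - -28\right)\right)^{4}}{-827148} = \left(-4 + \left(7 + 28\right) - 5 \left(-4 + \left(7 + 28\right)\right)^{4}\right) \left(- \frac{1}{827148}\right) = \left(-4 + 35 - 5 \left(-4 + 35\right)^{4}\right) \left(- \frac{1}{827148}\right) = \left(-4 + 35 - 5 \cdot 31^{4}\right) \left(- \frac{1}{827148}\right) = \left(-4 + 35 - 4617605\right) \left(- \frac{1}{827148}\right) = \left(-4617574\right) \left(- \frac{1}{827148}\right) = \frac{2308787}{413574}$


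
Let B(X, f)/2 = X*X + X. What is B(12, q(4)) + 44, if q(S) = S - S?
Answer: 356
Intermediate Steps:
q(S) = 0
B(X, f) = 2*X + 2*X² (B(X, f) = 2*(X*X + X) = 2*(X² + X) = 2*(X + X²) = 2*X + 2*X²)
B(12, q(4)) + 44 = 2*12*(1 + 12) + 44 = 2*12*13 + 44 = 312 + 44 = 356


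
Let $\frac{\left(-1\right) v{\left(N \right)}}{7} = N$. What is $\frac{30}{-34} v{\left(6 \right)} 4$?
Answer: $\frac{2520}{17} \approx 148.24$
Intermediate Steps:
$v{\left(N \right)} = - 7 N$
$\frac{30}{-34} v{\left(6 \right)} 4 = \frac{30}{-34} \left(\left(-7\right) 6\right) 4 = 30 \left(- \frac{1}{34}\right) \left(-42\right) 4 = \left(- \frac{15}{17}\right) \left(-42\right) 4 = \frac{630}{17} \cdot 4 = \frac{2520}{17}$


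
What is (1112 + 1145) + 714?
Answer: 2971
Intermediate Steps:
(1112 + 1145) + 714 = 2257 + 714 = 2971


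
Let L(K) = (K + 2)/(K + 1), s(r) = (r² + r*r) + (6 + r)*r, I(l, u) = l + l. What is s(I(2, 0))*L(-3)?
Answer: 36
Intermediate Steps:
I(l, u) = 2*l
s(r) = 2*r² + r*(6 + r) (s(r) = (r² + r²) + r*(6 + r) = 2*r² + r*(6 + r))
L(K) = (2 + K)/(1 + K)
s(I(2, 0))*L(-3) = (3*(2*2)*(2 + 2*2))*((2 - 3)/(1 - 3)) = (3*4*(2 + 4))*(-1/(-2)) = (3*4*6)*(-½*(-1)) = 72*(½) = 36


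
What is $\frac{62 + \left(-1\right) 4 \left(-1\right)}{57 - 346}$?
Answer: $- \frac{66}{289} \approx -0.22837$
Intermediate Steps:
$\frac{62 + \left(-1\right) 4 \left(-1\right)}{57 - 346} = \frac{62 - -4}{-289} = \left(62 + 4\right) \left(- \frac{1}{289}\right) = 66 \left(- \frac{1}{289}\right) = - \frac{66}{289}$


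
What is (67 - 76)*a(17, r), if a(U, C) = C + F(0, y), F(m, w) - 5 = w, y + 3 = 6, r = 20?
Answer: -252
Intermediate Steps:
y = 3 (y = -3 + 6 = 3)
F(m, w) = 5 + w
a(U, C) = 8 + C (a(U, C) = C + (5 + 3) = C + 8 = 8 + C)
(67 - 76)*a(17, r) = (67 - 76)*(8 + 20) = -9*28 = -252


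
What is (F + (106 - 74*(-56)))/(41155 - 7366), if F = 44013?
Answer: 48263/33789 ≈ 1.4284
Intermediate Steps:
(F + (106 - 74*(-56)))/(41155 - 7366) = (44013 + (106 - 74*(-56)))/(41155 - 7366) = (44013 + (106 + 4144))/33789 = (44013 + 4250)*(1/33789) = 48263*(1/33789) = 48263/33789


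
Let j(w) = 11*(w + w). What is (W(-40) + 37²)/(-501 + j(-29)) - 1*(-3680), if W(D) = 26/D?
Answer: 83803033/22780 ≈ 3678.8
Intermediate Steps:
j(w) = 22*w (j(w) = 11*(2*w) = 22*w)
(W(-40) + 37²)/(-501 + j(-29)) - 1*(-3680) = (26/(-40) + 37²)/(-501 + 22*(-29)) - 1*(-3680) = (26*(-1/40) + 1369)/(-501 - 638) + 3680 = (-13/20 + 1369)/(-1139) + 3680 = (27367/20)*(-1/1139) + 3680 = -27367/22780 + 3680 = 83803033/22780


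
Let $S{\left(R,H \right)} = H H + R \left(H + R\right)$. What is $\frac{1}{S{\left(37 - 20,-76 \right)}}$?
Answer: $\frac{1}{4773} \approx 0.00020951$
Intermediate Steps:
$S{\left(R,H \right)} = H^{2} + R \left(H + R\right)$
$\frac{1}{S{\left(37 - 20,-76 \right)}} = \frac{1}{\left(-76\right)^{2} + \left(37 - 20\right)^{2} - 76 \left(37 - 20\right)} = \frac{1}{5776 + \left(37 - 20\right)^{2} - 76 \left(37 - 20\right)} = \frac{1}{5776 + 17^{2} - 1292} = \frac{1}{5776 + 289 - 1292} = \frac{1}{4773}$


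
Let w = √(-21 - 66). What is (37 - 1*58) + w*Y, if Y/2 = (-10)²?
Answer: -21 + 200*I*√87 ≈ -21.0 + 1865.5*I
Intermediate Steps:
Y = 200 (Y = 2*(-10)² = 2*100 = 200)
w = I*√87 (w = √(-87) = I*√87 ≈ 9.3274*I)
(37 - 1*58) + w*Y = (37 - 1*58) + (I*√87)*200 = (37 - 58) + 200*I*√87 = -21 + 200*I*√87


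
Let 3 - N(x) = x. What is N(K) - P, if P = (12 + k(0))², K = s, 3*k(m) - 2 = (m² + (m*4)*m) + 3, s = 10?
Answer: -1744/9 ≈ -193.78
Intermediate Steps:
k(m) = 5/3 + 5*m²/3 (k(m) = ⅔ + ((m² + (m*4)*m) + 3)/3 = ⅔ + ((m² + (4*m)*m) + 3)/3 = ⅔ + ((m² + 4*m²) + 3)/3 = ⅔ + (5*m² + 3)/3 = ⅔ + (3 + 5*m²)/3 = ⅔ + (1 + 5*m²/3) = 5/3 + 5*m²/3)
K = 10
N(x) = 3 - x
P = 1681/9 (P = (12 + (5/3 + (5/3)*0²))² = (12 + (5/3 + (5/3)*0))² = (12 + (5/3 + 0))² = (12 + 5/3)² = (41/3)² = 1681/9 ≈ 186.78)
N(K) - P = (3 - 1*10) - 1*1681/9 = (3 - 10) - 1681/9 = -7 - 1681/9 = -1744/9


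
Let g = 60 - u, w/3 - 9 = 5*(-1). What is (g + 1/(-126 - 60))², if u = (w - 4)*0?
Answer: 124523281/34596 ≈ 3599.4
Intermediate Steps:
w = 12 (w = 27 + 3*(5*(-1)) = 27 + 3*(-5) = 27 - 15 = 12)
u = 0 (u = (12 - 4)*0 = 8*0 = 0)
g = 60 (g = 60 - 1*0 = 60 + 0 = 60)
(g + 1/(-126 - 60))² = (60 + 1/(-126 - 60))² = (60 + 1/(-186))² = (60 - 1/186)² = (11159/186)² = 124523281/34596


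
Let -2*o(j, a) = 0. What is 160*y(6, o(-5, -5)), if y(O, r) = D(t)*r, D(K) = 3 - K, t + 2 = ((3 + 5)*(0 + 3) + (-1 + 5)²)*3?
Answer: 0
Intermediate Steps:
o(j, a) = 0 (o(j, a) = -½*0 = 0)
t = 118 (t = -2 + ((3 + 5)*(0 + 3) + (-1 + 5)²)*3 = -2 + (8*3 + 4²)*3 = -2 + (24 + 16)*3 = -2 + 40*3 = -2 + 120 = 118)
y(O, r) = -115*r (y(O, r) = (3 - 1*118)*r = (3 - 118)*r = -115*r)
160*y(6, o(-5, -5)) = 160*(-115*0) = 160*0 = 0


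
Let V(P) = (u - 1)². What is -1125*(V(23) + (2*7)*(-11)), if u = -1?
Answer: 168750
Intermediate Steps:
V(P) = 4 (V(P) = (-1 - 1)² = (-2)² = 4)
-1125*(V(23) + (2*7)*(-11)) = -1125*(4 + (2*7)*(-11)) = -1125*(4 + 14*(-11)) = -1125*(4 - 154) = -1125*(-150) = 168750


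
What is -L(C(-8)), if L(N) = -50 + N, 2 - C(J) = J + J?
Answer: 32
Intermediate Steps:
C(J) = 2 - 2*J (C(J) = 2 - (J + J) = 2 - 2*J)
-L(C(-8)) = -(-50 + (2 - 2*(-8))) = -(-50 + (2 + 16)) = -(-50 + 18) = -1*(-32) = 32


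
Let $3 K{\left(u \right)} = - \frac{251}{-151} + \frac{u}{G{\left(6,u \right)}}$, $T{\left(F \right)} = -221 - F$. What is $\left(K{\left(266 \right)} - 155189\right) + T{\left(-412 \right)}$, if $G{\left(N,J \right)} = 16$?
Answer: $- \frac{561690661}{3624} \approx -1.5499 \cdot 10^{5}$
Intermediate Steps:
$K{\left(u \right)} = \frac{251}{453} + \frac{u}{48}$ ($K{\left(u \right)} = \frac{- \frac{251}{-151} + \frac{u}{16}}{3} = \frac{\left(-251\right) \left(- \frac{1}{151}\right) + u \frac{1}{16}}{3} = \frac{\frac{251}{151} + \frac{u}{16}}{3} = \frac{251}{453} + \frac{u}{48}$)
$\left(K{\left(266 \right)} - 155189\right) + T{\left(-412 \right)} = \left(\left(\frac{251}{453} + \frac{1}{48} \cdot 266\right) - 155189\right) - -191 = \left(\left(\frac{251}{453} + \frac{133}{24}\right) - 155189\right) + \left(-221 + 412\right) = \left(\frac{22091}{3624} - 155189\right) + 191 = - \frac{562382845}{3624} + 191 = - \frac{561690661}{3624}$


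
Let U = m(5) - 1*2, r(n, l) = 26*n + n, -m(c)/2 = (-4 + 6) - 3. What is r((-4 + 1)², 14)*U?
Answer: 0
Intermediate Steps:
m(c) = 2 (m(c) = -2*((-4 + 6) - 3) = -2*(2 - 3) = -2*(-1) = 2)
r(n, l) = 27*n
U = 0 (U = 2 - 1*2 = 2 - 2 = 0)
r((-4 + 1)², 14)*U = (27*(-4 + 1)²)*0 = (27*(-3)²)*0 = (27*9)*0 = 243*0 = 0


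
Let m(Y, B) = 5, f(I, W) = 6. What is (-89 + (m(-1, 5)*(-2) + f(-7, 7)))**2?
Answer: 8649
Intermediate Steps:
(-89 + (m(-1, 5)*(-2) + f(-7, 7)))**2 = (-89 + (5*(-2) + 6))**2 = (-89 + (-10 + 6))**2 = (-89 - 4)**2 = (-93)**2 = 8649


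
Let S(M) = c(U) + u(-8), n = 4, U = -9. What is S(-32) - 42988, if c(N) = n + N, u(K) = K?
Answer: -43001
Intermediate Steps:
c(N) = 4 + N
S(M) = -13 (S(M) = (4 - 9) - 8 = -5 - 8 = -13)
S(-32) - 42988 = -13 - 42988 = -43001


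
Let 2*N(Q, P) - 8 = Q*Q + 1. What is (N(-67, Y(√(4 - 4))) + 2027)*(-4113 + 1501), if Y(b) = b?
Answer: -11168912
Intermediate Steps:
N(Q, P) = 9/2 + Q²/2 (N(Q, P) = 4 + (Q*Q + 1)/2 = 4 + (Q² + 1)/2 = 4 + (1 + Q²)/2 = 4 + (½ + Q²/2) = 9/2 + Q²/2)
(N(-67, Y(√(4 - 4))) + 2027)*(-4113 + 1501) = ((9/2 + (½)*(-67)²) + 2027)*(-4113 + 1501) = ((9/2 + (½)*4489) + 2027)*(-2612) = ((9/2 + 4489/2) + 2027)*(-2612) = (2249 + 2027)*(-2612) = 4276*(-2612) = -11168912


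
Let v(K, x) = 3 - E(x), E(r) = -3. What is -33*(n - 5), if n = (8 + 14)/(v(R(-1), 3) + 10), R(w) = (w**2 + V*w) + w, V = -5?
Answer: 957/8 ≈ 119.63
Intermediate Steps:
R(w) = w**2 - 4*w (R(w) = (w**2 - 5*w) + w = w**2 - 4*w)
v(K, x) = 6 (v(K, x) = 3 - 1*(-3) = 3 + 3 = 6)
n = 11/8 (n = (8 + 14)/(6 + 10) = 22/16 = 22*(1/16) = 11/8 ≈ 1.3750)
-33*(n - 5) = -33*(11/8 - 5) = -33*(-29/8) = 957/8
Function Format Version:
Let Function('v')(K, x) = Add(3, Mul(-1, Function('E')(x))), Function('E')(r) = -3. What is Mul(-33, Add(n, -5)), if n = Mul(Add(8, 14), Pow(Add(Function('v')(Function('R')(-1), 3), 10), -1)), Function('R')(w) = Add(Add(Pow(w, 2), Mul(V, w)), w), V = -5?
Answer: Rational(957, 8) ≈ 119.63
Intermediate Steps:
Function('R')(w) = Add(Pow(w, 2), Mul(-4, w)) (Function('R')(w) = Add(Add(Pow(w, 2), Mul(-5, w)), w) = Add(Pow(w, 2), Mul(-4, w)))
Function('v')(K, x) = 6 (Function('v')(K, x) = Add(3, Mul(-1, -3)) = Add(3, 3) = 6)
n = Rational(11, 8) (n = Mul(Add(8, 14), Pow(Add(6, 10), -1)) = Mul(22, Pow(16, -1)) = Mul(22, Rational(1, 16)) = Rational(11, 8) ≈ 1.3750)
Mul(-33, Add(n, -5)) = Mul(-33, Add(Rational(11, 8), -5)) = Mul(-33, Rational(-29, 8)) = Rational(957, 8)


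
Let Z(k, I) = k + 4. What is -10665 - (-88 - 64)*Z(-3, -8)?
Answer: -10513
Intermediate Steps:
Z(k, I) = 4 + k
-10665 - (-88 - 64)*Z(-3, -8) = -10665 - (-88 - 64)*(4 - 3) = -10665 - (-152) = -10665 - 1*(-152) = -10665 + 152 = -10513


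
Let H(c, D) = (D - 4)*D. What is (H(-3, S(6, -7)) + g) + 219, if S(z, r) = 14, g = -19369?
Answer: -19010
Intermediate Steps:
H(c, D) = D*(-4 + D) (H(c, D) = (-4 + D)*D = D*(-4 + D))
(H(-3, S(6, -7)) + g) + 219 = (14*(-4 + 14) - 19369) + 219 = (14*10 - 19369) + 219 = (140 - 19369) + 219 = -19229 + 219 = -19010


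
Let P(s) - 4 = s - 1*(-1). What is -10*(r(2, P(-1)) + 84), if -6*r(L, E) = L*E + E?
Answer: -820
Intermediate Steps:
P(s) = 5 + s (P(s) = 4 + (s - 1*(-1)) = 4 + (s + 1) = 4 + (1 + s) = 5 + s)
r(L, E) = -E/6 - E*L/6 (r(L, E) = -(L*E + E)/6 = -(E*L + E)/6 = -(E + E*L)/6 = -E/6 - E*L/6)
-10*(r(2, P(-1)) + 84) = -10*(-(5 - 1)*(1 + 2)/6 + 84) = -10*(-⅙*4*3 + 84) = -10*(-2 + 84) = -10*82 = -1*820 = -820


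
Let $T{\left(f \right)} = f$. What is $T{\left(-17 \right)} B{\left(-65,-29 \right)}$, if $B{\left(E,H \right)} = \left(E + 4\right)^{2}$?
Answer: $-63257$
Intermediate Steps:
$B{\left(E,H \right)} = \left(4 + E\right)^{2}$
$T{\left(-17 \right)} B{\left(-65,-29 \right)} = - 17 \left(4 - 65\right)^{2} = - 17 \left(-61\right)^{2} = \left(-17\right) 3721 = -63257$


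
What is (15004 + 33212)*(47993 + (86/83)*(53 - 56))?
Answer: 192052090776/83 ≈ 2.3139e+9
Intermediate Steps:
(15004 + 33212)*(47993 + (86/83)*(53 - 56)) = 48216*(47993 + (86*(1/83))*(-3)) = 48216*(47993 + (86/83)*(-3)) = 48216*(47993 - 258/83) = 48216*(3983161/83) = 192052090776/83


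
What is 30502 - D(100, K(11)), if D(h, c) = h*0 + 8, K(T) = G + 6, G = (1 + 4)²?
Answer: 30494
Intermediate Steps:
G = 25 (G = 5² = 25)
K(T) = 31 (K(T) = 25 + 6 = 31)
D(h, c) = 8 (D(h, c) = 0 + 8 = 8)
30502 - D(100, K(11)) = 30502 - 1*8 = 30502 - 8 = 30494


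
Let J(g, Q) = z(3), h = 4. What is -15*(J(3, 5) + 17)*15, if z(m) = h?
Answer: -4725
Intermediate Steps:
z(m) = 4
J(g, Q) = 4
-15*(J(3, 5) + 17)*15 = -15*(4 + 17)*15 = -15*21*15 = -315*15 = -4725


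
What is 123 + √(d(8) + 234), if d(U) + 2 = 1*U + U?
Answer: 123 + 2*√62 ≈ 138.75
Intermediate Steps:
d(U) = -2 + 2*U (d(U) = -2 + (1*U + U) = -2 + (U + U) = -2 + 2*U)
123 + √(d(8) + 234) = 123 + √((-2 + 2*8) + 234) = 123 + √((-2 + 16) + 234) = 123 + √(14 + 234) = 123 + √248 = 123 + 2*√62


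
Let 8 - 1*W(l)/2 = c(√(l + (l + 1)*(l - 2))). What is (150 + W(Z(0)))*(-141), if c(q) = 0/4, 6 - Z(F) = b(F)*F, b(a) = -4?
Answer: -23406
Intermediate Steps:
Z(F) = 6 + 4*F (Z(F) = 6 - (-4)*F = 6 + 4*F)
c(q) = 0 (c(q) = 0*(¼) = 0)
W(l) = 16 (W(l) = 16 - 2*0 = 16 + 0 = 16)
(150 + W(Z(0)))*(-141) = (150 + 16)*(-141) = 166*(-141) = -23406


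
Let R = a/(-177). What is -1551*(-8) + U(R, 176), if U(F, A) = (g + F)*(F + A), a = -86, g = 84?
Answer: 855863284/31329 ≈ 27319.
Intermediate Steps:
R = 86/177 (R = -86/(-177) = -86*(-1/177) = 86/177 ≈ 0.48588)
U(F, A) = (84 + F)*(A + F) (U(F, A) = (84 + F)*(F + A) = (84 + F)*(A + F))
-1551*(-8) + U(R, 176) = -1551*(-8) + ((86/177)² + 84*176 + 84*(86/177) + 176*(86/177)) = 12408 + (7396/31329 + 14784 + 2408/59 + 15136/177) = 12408 + 467133052/31329 = 855863284/31329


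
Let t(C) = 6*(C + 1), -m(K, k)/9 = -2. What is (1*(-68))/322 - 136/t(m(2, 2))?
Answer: -12886/9177 ≈ -1.4042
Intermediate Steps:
m(K, k) = 18 (m(K, k) = -9*(-2) = 18)
t(C) = 6 + 6*C (t(C) = 6*(1 + C) = 6 + 6*C)
(1*(-68))/322 - 136/t(m(2, 2)) = (1*(-68))/322 - 136/(6 + 6*18) = -68*1/322 - 136/(6 + 108) = -34/161 - 136/114 = -34/161 - 136*1/114 = -34/161 - 68/57 = -12886/9177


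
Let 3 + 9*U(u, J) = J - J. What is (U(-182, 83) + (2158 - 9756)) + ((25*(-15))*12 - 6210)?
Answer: -54925/3 ≈ -18308.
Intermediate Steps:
U(u, J) = -⅓ (U(u, J) = -⅓ + (J - J)/9 = -⅓ + (⅑)*0 = -⅓ + 0 = -⅓)
(U(-182, 83) + (2158 - 9756)) + ((25*(-15))*12 - 6210) = (-⅓ + (2158 - 9756)) + ((25*(-15))*12 - 6210) = (-⅓ - 7598) + (-375*12 - 6210) = -22795/3 + (-4500 - 6210) = -22795/3 - 10710 = -54925/3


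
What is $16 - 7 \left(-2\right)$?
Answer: $30$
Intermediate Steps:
$16 - 7 \left(-2\right) = 16 - -14 = 16 + 14 = 30$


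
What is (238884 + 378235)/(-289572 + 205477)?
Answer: -617119/84095 ≈ -7.3384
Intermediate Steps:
(238884 + 378235)/(-289572 + 205477) = 617119/(-84095) = 617119*(-1/84095) = -617119/84095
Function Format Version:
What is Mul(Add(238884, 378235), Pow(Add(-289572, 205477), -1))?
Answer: Rational(-617119, 84095) ≈ -7.3384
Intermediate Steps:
Mul(Add(238884, 378235), Pow(Add(-289572, 205477), -1)) = Mul(617119, Pow(-84095, -1)) = Mul(617119, Rational(-1, 84095)) = Rational(-617119, 84095)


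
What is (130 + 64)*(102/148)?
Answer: 4947/37 ≈ 133.70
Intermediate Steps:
(130 + 64)*(102/148) = 194*(102*(1/148)) = 194*(51/74) = 4947/37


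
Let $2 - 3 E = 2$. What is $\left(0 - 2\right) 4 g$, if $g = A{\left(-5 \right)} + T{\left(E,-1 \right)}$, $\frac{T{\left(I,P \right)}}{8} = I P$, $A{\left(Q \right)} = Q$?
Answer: $40$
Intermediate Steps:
$E = 0$ ($E = \frac{2}{3} - \frac{2}{3} = 0$)
$T{\left(I,P \right)} = 8 I P$
$g = -5$ ($g = -5 + 8 \cdot 0 \left(-1\right) = -5 + 0 = -5$)
$\left(0 - 2\right) 4 g = \left(0 - 2\right) 4 \left(-5\right) = \left(-2\right) 4 \left(-5\right) = \left(-8\right) \left(-5\right) = 40$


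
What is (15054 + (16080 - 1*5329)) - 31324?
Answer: -5519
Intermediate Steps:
(15054 + (16080 - 1*5329)) - 31324 = (15054 + (16080 - 5329)) - 31324 = (15054 + 10751) - 31324 = 25805 - 31324 = -5519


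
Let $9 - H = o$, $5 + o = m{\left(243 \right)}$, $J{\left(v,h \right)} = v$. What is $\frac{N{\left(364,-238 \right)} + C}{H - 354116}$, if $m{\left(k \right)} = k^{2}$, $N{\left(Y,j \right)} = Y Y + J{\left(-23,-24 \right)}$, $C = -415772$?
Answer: $\frac{94433}{137717} \approx 0.6857$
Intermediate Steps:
$N{\left(Y,j \right)} = -23 + Y^{2}$ ($N{\left(Y,j \right)} = Y Y - 23 = Y^{2} - 23 = -23 + Y^{2}$)
$o = 59044$ ($o = -5 + 243^{2} = -5 + 59049 = 59044$)
$H = -59035$ ($H = 9 - 59044 = -59035$)
$\frac{N{\left(364,-238 \right)} + C}{H - 354116} = \frac{\left(-23 + 364^{2}\right) - 415772}{-59035 - 354116} = \frac{\left(-23 + 132496\right) - 415772}{-413151} = \left(132473 - 415772\right) \left(- \frac{1}{413151}\right) = \left(-283299\right) \left(- \frac{1}{413151}\right) = \frac{94433}{137717}$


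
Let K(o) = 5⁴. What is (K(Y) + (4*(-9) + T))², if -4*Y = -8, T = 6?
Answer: 354025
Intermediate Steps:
Y = 2 (Y = -¼*(-8) = 2)
K(o) = 625
(K(Y) + (4*(-9) + T))² = (625 + (4*(-9) + 6))² = (625 + (-36 + 6))² = (625 - 30)² = 595² = 354025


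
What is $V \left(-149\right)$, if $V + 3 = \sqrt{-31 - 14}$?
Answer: $447 - 447 i \sqrt{5} \approx 447.0 - 999.52 i$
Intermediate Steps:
$V = -3 + 3 i \sqrt{5}$ ($V = -3 + \sqrt{-31 - 14} = -3 + \sqrt{-45} = -3 + 3 i \sqrt{5} \approx -3.0 + 6.7082 i$)
$V \left(-149\right) = \left(-3 + 3 i \sqrt{5}\right) \left(-149\right) = 447 - 447 i \sqrt{5}$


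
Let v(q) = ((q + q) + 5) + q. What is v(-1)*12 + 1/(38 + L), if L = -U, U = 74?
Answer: 863/36 ≈ 23.972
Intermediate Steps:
v(q) = 5 + 3*q (v(q) = (2*q + 5) + q = (5 + 2*q) + q = 5 + 3*q)
L = -74 (L = -1*74 = -74)
v(-1)*12 + 1/(38 + L) = (5 + 3*(-1))*12 + 1/(38 - 74) = (5 - 3)*12 + 1/(-36) = 2*12 - 1/36 = 24 - 1/36 = 863/36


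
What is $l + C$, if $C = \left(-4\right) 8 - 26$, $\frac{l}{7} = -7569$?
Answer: $-53041$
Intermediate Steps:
$l = -52983$ ($l = 7 \left(-7569\right) = -52983$)
$C = -58$ ($C = -32 - 26 = -58$)
$l + C = -52983 - 58 = -53041$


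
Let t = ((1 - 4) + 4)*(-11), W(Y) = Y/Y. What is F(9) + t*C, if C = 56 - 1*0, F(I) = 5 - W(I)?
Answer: -612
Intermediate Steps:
W(Y) = 1
F(I) = 4 (F(I) = 5 - 1*1 = 5 - 1 = 4)
C = 56 (C = 56 + 0 = 56)
t = -11 (t = (-3 + 4)*(-11) = 1*(-11) = -11)
F(9) + t*C = 4 - 11*56 = 4 - 616 = -612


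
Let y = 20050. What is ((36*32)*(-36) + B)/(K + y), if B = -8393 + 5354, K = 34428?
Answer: -44511/54478 ≈ -0.81705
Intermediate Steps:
B = -3039
((36*32)*(-36) + B)/(K + y) = ((36*32)*(-36) - 3039)/(34428 + 20050) = (1152*(-36) - 3039)/54478 = (-41472 - 3039)*(1/54478) = -44511*1/54478 = -44511/54478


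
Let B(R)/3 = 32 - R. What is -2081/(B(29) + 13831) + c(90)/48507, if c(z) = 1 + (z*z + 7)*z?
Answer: 9997149973/671336880 ≈ 14.891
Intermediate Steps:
B(R) = 96 - 3*R (B(R) = 3*(32 - R) = 96 - 3*R)
c(z) = 1 + z*(7 + z²) (c(z) = 1 + (z² + 7)*z = 1 + (7 + z²)*z = 1 + z*(7 + z²))
-2081/(B(29) + 13831) + c(90)/48507 = -2081/((96 - 3*29) + 13831) + (1 + 90³ + 7*90)/48507 = -2081/((96 - 87) + 13831) + (1 + 729000 + 630)*(1/48507) = -2081/(9 + 13831) + 729631*(1/48507) = -2081/13840 + 729631/48507 = 9997149973/671336880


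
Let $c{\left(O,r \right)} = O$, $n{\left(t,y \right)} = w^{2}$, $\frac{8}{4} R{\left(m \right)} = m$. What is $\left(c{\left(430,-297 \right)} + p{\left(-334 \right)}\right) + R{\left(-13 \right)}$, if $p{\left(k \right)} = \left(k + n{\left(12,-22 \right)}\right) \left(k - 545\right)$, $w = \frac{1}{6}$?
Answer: $\frac{3527821}{12} \approx 2.9399 \cdot 10^{5}$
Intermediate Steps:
$w = \frac{1}{6} \approx 0.16667$
$R{\left(m \right)} = \frac{m}{2}$
$n{\left(t,y \right)} = \frac{1}{36}$ ($n{\left(t,y \right)} = \left(\frac{1}{6}\right)^{2} = \frac{1}{36}$)
$p{\left(k \right)} = \left(-545 + k\right) \left(\frac{1}{36} + k\right)$ ($p{\left(k \right)} = \left(k + \frac{1}{36}\right) \left(k - 545\right) = \left(\frac{1}{36} + k\right) \left(-545 + k\right) = \left(-545 + k\right) \left(\frac{1}{36} + k\right)$)
$\left(c{\left(430,-297 \right)} + p{\left(-334 \right)}\right) + R{\left(-13 \right)} = \left(430 - \left(- \frac{2184067}{12} - 111556\right)\right) + \frac{1}{2} \left(-13\right) = \left(430 + \left(- \frac{545}{36} + 111556 + \frac{3276373}{18}\right)\right) - \frac{13}{2} = \left(430 + \frac{3522739}{12}\right) - \frac{13}{2} = \frac{3527899}{12} - \frac{13}{2} = \frac{3527821}{12}$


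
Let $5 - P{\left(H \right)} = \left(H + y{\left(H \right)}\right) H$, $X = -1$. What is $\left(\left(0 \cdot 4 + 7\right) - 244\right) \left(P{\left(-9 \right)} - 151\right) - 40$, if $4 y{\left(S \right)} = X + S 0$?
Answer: $\frac{217169}{4} \approx 54292.0$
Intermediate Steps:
$y{\left(S \right)} = - \frac{1}{4}$ ($y{\left(S \right)} = \frac{-1 + S 0}{4} = \frac{-1 + 0}{4} = \frac{1}{4} \left(-1\right) = - \frac{1}{4}$)
$P{\left(H \right)} = 5 - H \left(- \frac{1}{4} + H\right)$ ($P{\left(H \right)} = 5 - \left(H - \frac{1}{4}\right) H = 5 - \left(- \frac{1}{4} + H\right) H = 5 - H \left(- \frac{1}{4} + H\right)$)
$\left(\left(0 \cdot 4 + 7\right) - 244\right) \left(P{\left(-9 \right)} - 151\right) - 40 = \left(\left(0 \cdot 4 + 7\right) - 244\right) \left(\left(5 - \left(-9\right)^{2} + \frac{1}{4} \left(-9\right)\right) - 151\right) - 40 = \left(\left(0 + 7\right) - 244\right) \left(\left(5 - 81 - \frac{9}{4}\right) - 151\right) - 40 = \left(7 - 244\right) \left(\left(5 - 81 - \frac{9}{4}\right) - 151\right) - 40 = - 237 \left(- \frac{313}{4} - 151\right) - 40 = \left(-237\right) \left(- \frac{917}{4}\right) - 40 = \frac{217329}{4} - 40 = \frac{217169}{4}$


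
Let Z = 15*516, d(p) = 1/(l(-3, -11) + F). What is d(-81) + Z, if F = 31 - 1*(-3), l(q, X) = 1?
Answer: 270901/35 ≈ 7740.0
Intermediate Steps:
F = 34 (F = 31 + 3 = 34)
d(p) = 1/35 (d(p) = 1/(1 + 34) = 1/35)
Z = 7740
d(-81) + Z = 1/35 + 7740 = 270901/35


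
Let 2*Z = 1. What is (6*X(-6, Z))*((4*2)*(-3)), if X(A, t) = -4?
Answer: 576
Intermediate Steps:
Z = 1/2 (Z = (1/2)*1 = 1/2 ≈ 0.50000)
(6*X(-6, Z))*((4*2)*(-3)) = (6*(-4))*((4*2)*(-3)) = -192*(-3) = -24*(-24) = 576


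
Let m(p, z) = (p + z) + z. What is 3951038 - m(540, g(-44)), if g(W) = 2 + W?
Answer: 3950582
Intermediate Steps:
m(p, z) = p + 2*z
3951038 - m(540, g(-44)) = 3951038 - (540 + 2*(2 - 44)) = 3951038 - (540 + 2*(-42)) = 3951038 - (540 - 84) = 3951038 - 1*456 = 3951038 - 456 = 3950582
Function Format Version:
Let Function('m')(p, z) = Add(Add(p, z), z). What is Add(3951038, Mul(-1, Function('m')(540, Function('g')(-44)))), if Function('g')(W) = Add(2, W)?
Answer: 3950582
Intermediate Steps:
Function('m')(p, z) = Add(p, Mul(2, z))
Add(3951038, Mul(-1, Function('m')(540, Function('g')(-44)))) = Add(3951038, Mul(-1, Add(540, Mul(2, Add(2, -44))))) = Add(3951038, Mul(-1, Add(540, Mul(2, -42)))) = Add(3951038, Mul(-1, Add(540, -84))) = Add(3951038, Mul(-1, 456)) = Add(3951038, -456) = 3950582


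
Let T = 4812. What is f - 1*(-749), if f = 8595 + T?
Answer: 14156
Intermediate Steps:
f = 13407 (f = 8595 + 4812 = 13407)
f - 1*(-749) = 13407 - 1*(-749) = 13407 + 749 = 14156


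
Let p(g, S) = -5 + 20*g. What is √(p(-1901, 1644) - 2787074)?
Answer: I*√2825099 ≈ 1680.8*I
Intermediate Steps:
√(p(-1901, 1644) - 2787074) = √((-5 + 20*(-1901)) - 2787074) = √((-5 - 38020) - 2787074) = √(-38025 - 2787074) = √(-2825099) = I*√2825099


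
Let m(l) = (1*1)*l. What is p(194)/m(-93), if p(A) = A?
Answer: -194/93 ≈ -2.0860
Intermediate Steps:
m(l) = l (m(l) = 1*l = l)
p(194)/m(-93) = 194/(-93) = 194*(-1/93) = -194/93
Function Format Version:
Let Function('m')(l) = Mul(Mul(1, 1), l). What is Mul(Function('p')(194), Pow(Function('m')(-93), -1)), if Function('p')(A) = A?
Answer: Rational(-194, 93) ≈ -2.0860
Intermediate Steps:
Function('m')(l) = l (Function('m')(l) = Mul(1, l) = l)
Mul(Function('p')(194), Pow(Function('m')(-93), -1)) = Mul(194, Pow(-93, -1)) = Mul(194, Rational(-1, 93)) = Rational(-194, 93)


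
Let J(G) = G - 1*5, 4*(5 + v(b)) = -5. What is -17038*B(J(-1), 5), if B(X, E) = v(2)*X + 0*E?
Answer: -638925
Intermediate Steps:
v(b) = -25/4 (v(b) = -5 + (¼)*(-5) = -5 - 5/4 = -25/4)
J(G) = -5 + G (J(G) = G - 5 = -5 + G)
B(X, E) = -25*X/4 (B(X, E) = -25*X/4 + 0*E = -25*X/4 + 0 = -25*X/4)
-17038*B(J(-1), 5) = -(-212975)*(-5 - 1)/2 = -(-212975)*(-6)/2 = -17038*75/2 = -638925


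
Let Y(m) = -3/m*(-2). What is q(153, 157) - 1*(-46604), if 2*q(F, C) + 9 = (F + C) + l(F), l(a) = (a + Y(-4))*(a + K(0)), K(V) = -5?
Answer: 115931/2 ≈ 57966.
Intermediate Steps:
Y(m) = 6/m
l(a) = (-5 + a)*(-3/2 + a) (l(a) = (a + 6/(-4))*(a - 5) = (a + 6*(-¼))*(-5 + a) = (a - 3/2)*(-5 + a) = (-3/2 + a)*(-5 + a) = (-5 + a)*(-3/2 + a))
q(F, C) = -¾ + C/2 + F²/2 - 11*F/4 (q(F, C) = -9/2 + ((F + C) + (15/2 + F² - 13*F/2))/2 = -9/2 + ((C + F) + (15/2 + F² - 13*F/2))/2 = -9/2 + (15/2 + C + F² - 11*F/2)/2 = -9/2 + (15/4 + C/2 + F²/2 - 11*F/4) = -¾ + C/2 + F²/2 - 11*F/4)
q(153, 157) - 1*(-46604) = (-¾ + (½)*157 + (½)*153² - 11/4*153) - 1*(-46604) = (-¾ + 157/2 + (½)*23409 - 1683/4) + 46604 = (-¾ + 157/2 + 23409/2 - 1683/4) + 46604 = 22723/2 + 46604 = 115931/2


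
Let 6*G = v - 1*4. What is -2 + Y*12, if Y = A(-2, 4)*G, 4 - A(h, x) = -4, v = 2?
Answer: -34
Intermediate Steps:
A(h, x) = 8 (A(h, x) = 4 - 1*(-4) = 4 + 4 = 8)
G = -⅓ (G = (2 - 1*4)/6 = (2 - 4)/6 = (⅙)*(-2) = -⅓ ≈ -0.33333)
Y = -8/3 (Y = 8*(-⅓) = -8/3 ≈ -2.6667)
-2 + Y*12 = -2 - 8/3*12 = -2 - 32 = -34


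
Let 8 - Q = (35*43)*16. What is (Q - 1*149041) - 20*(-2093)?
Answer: -131253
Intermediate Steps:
Q = -24072 (Q = 8 - 35*43*16 = 8 - 1505*16 = 8 - 1*24080 = 8 - 24080 = -24072)
(Q - 1*149041) - 20*(-2093) = (-24072 - 1*149041) - 20*(-2093) = (-24072 - 149041) - 1*(-41860) = -173113 + 41860 = -131253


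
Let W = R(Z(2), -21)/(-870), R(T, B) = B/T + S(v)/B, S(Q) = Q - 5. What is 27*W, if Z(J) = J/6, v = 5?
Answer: 567/290 ≈ 1.9552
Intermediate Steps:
S(Q) = -5 + Q
Z(J) = J/6 (Z(J) = J*(⅙) = J/6)
R(T, B) = B/T (R(T, B) = B/T + (-5 + 5)/B = B/T + 0/B = B/T + 0 = B/T)
W = 21/290 (W = -21/((⅙)*2)/(-870) = -21/⅓*(-1/870) = -21*3*(-1/870) = -63*(-1/870) = 21/290 ≈ 0.072414)
27*W = 27*(21/290) = 567/290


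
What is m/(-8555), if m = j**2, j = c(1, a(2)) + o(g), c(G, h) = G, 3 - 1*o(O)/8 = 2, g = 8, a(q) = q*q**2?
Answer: -81/8555 ≈ -0.0094682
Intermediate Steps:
a(q) = q**3
o(O) = 8 (o(O) = 24 - 8*2 = 24 - 16 = 8)
j = 9 (j = 1 + 8 = 9)
m = 81 (m = 9**2 = 81)
m/(-8555) = 81/(-8555) = 81*(-1/8555) = -81/8555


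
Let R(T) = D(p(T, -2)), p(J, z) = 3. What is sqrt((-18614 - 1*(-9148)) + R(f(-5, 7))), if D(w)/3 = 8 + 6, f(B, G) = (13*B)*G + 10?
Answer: 4*I*sqrt(589) ≈ 97.077*I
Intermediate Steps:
f(B, G) = 10 + 13*B*G (f(B, G) = 13*B*G + 10 = 10 + 13*B*G)
D(w) = 42 (D(w) = 3*(8 + 6) = 3*14 = 42)
R(T) = 42
sqrt((-18614 - 1*(-9148)) + R(f(-5, 7))) = sqrt((-18614 - 1*(-9148)) + 42) = sqrt((-18614 + 9148) + 42) = sqrt(-9466 + 42) = sqrt(-9424) = 4*I*sqrt(589)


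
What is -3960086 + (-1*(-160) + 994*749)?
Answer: -3215420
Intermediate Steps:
-3960086 + (-1*(-160) + 994*749) = -3960086 + (160 + 744506) = -3960086 + 744666 = -3215420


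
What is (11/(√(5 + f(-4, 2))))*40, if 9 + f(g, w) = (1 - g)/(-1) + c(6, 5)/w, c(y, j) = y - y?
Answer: -440*I/3 ≈ -146.67*I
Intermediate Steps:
c(y, j) = 0
f(g, w) = -10 + g (f(g, w) = -9 + ((1 - g)/(-1) + 0/w) = -9 + ((1 - g)*(-1) + 0) = -9 + ((-1 + g) + 0) = -9 + (-1 + g) = -10 + g)
(11/(√(5 + f(-4, 2))))*40 = (11/(√(5 + (-10 - 4))))*40 = (11/(√(5 - 14)))*40 = (11/(√(-9)))*40 = (11/((3*I)))*40 = (11*(-I/3))*40 = -11*I/3*40 = -440*I/3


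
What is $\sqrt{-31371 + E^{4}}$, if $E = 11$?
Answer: $i \sqrt{16730} \approx 129.34 i$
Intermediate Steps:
$\sqrt{-31371 + E^{4}} = \sqrt{-31371 + 11^{4}} = \sqrt{-31371 + 14641} = \sqrt{-16730} = i \sqrt{16730}$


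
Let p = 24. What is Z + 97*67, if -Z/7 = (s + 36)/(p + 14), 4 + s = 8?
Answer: 123341/19 ≈ 6491.6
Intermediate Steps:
s = 4 (s = -4 + 8 = 4)
Z = -140/19 (Z = -7*(4 + 36)/(24 + 14) = -280/38 = -7*20/19 = -140/19 ≈ -7.3684)
Z + 97*67 = -140/19 + 97*67 = -140/19 + 6499 = 123341/19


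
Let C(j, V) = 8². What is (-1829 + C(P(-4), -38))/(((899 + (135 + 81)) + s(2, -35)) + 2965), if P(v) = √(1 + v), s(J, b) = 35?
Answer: -353/823 ≈ -0.42892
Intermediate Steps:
C(j, V) = 64
(-1829 + C(P(-4), -38))/(((899 + (135 + 81)) + s(2, -35)) + 2965) = (-1829 + 64)/(((899 + (135 + 81)) + 35) + 2965) = -1765/(((899 + 216) + 35) + 2965) = -1765/((1115 + 35) + 2965) = -1765/(1150 + 2965) = -1765/4115 = -1765*1/4115 = -353/823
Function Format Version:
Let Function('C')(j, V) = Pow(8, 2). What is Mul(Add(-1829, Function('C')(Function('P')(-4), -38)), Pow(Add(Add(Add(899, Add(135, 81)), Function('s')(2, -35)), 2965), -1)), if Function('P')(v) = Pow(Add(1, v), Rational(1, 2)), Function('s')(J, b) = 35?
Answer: Rational(-353, 823) ≈ -0.42892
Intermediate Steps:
Function('C')(j, V) = 64
Mul(Add(-1829, Function('C')(Function('P')(-4), -38)), Pow(Add(Add(Add(899, Add(135, 81)), Function('s')(2, -35)), 2965), -1)) = Mul(Add(-1829, 64), Pow(Add(Add(Add(899, Add(135, 81)), 35), 2965), -1)) = Mul(-1765, Pow(Add(Add(Add(899, 216), 35), 2965), -1)) = Mul(-1765, Pow(Add(Add(1115, 35), 2965), -1)) = Mul(-1765, Pow(Add(1150, 2965), -1)) = Mul(-1765, Pow(4115, -1)) = Mul(-1765, Rational(1, 4115)) = Rational(-353, 823)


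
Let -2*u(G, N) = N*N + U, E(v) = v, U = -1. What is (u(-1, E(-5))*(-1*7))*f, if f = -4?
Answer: -336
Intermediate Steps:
u(G, N) = 1/2 - N**2/2 (u(G, N) = -(N*N - 1)/2 = -(N**2 - 1)/2 = -(-1 + N**2)/2 = 1/2 - N**2/2)
(u(-1, E(-5))*(-1*7))*f = ((1/2 - 1/2*(-5)**2)*(-1*7))*(-4) = ((1/2 - 1/2*25)*(-7))*(-4) = ((1/2 - 25/2)*(-7))*(-4) = -12*(-7)*(-4) = 84*(-4) = -336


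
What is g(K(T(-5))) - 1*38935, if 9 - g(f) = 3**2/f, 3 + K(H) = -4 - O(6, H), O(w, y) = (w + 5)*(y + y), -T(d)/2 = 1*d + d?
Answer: -5799971/149 ≈ -38926.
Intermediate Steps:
T(d) = -4*d (T(d) = -2*(1*d + d) = -2*(d + d) = -4*d)
O(w, y) = 2*y*(5 + w) (O(w, y) = (5 + w)*(2*y) = 2*y*(5 + w))
K(H) = -7 - 22*H (K(H) = -3 + (-4 - 2*H*(5 + 6)) = -3 + (-4 - 2*H*11) = -3 + (-4 - 22*H) = -7 - 22*H)
g(f) = 9 - 9/f (g(f) = 9 - 3**2/f = 9 - 9/f)
g(K(T(-5))) - 1*38935 = (9 - 9/(-7 - (-88)*(-5))) - 1*38935 = (9 - 9/(-7 - 22*20)) - 38935 = (9 - 9/(-7 - 440)) - 38935 = (9 - 9/(-447)) - 38935 = (9 - 9*(-1/447)) - 38935 = (9 + 3/149) - 38935 = 1344/149 - 38935 = -5799971/149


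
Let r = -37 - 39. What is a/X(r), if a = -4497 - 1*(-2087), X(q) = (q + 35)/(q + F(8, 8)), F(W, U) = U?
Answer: -163880/41 ≈ -3997.1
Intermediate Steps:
r = -76
X(q) = (35 + q)/(8 + q) (X(q) = (q + 35)/(q + 8) = (35 + q)/(8 + q))
a = -2410 (a = -4497 + 2087 = -2410)
a/X(r) = -2410*(8 - 76)/(35 - 76) = -2410/(-41/(-68)) = -2410/((-1/68*(-41))) = -2410/41/68 = -2410*68/41 = -163880/41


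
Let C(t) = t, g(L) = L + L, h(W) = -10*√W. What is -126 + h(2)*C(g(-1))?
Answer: -126 + 20*√2 ≈ -97.716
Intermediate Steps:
g(L) = 2*L
-126 + h(2)*C(g(-1)) = -126 + (-10*√2)*(2*(-1)) = -126 - 10*√2*(-2) = -126 + 20*√2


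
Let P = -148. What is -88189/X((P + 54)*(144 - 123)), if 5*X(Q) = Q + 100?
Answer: 440945/1874 ≈ 235.30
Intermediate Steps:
X(Q) = 20 + Q/5 (X(Q) = (Q + 100)/5 = (100 + Q)/5 = 20 + Q/5)
-88189/X((P + 54)*(144 - 123)) = -88189/(20 + ((-148 + 54)*(144 - 123))/5) = -88189/(20 + (-94*21)/5) = -88189/(20 + (⅕)*(-1974)) = -88189/(20 - 1974/5) = -88189/(-1874/5) = -88189*(-5/1874) = 440945/1874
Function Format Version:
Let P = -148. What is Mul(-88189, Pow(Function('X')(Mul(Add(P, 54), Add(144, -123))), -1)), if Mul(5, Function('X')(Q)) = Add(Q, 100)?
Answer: Rational(440945, 1874) ≈ 235.30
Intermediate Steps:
Function('X')(Q) = Add(20, Mul(Rational(1, 5), Q)) (Function('X')(Q) = Mul(Rational(1, 5), Add(Q, 100)) = Mul(Rational(1, 5), Add(100, Q)) = Add(20, Mul(Rational(1, 5), Q)))
Mul(-88189, Pow(Function('X')(Mul(Add(P, 54), Add(144, -123))), -1)) = Mul(-88189, Pow(Add(20, Mul(Rational(1, 5), Mul(Add(-148, 54), Add(144, -123)))), -1)) = Mul(-88189, Pow(Add(20, Mul(Rational(1, 5), Mul(-94, 21))), -1)) = Mul(-88189, Pow(Add(20, Mul(Rational(1, 5), -1974)), -1)) = Mul(-88189, Pow(Add(20, Rational(-1974, 5)), -1)) = Mul(-88189, Pow(Rational(-1874, 5), -1)) = Mul(-88189, Rational(-5, 1874)) = Rational(440945, 1874)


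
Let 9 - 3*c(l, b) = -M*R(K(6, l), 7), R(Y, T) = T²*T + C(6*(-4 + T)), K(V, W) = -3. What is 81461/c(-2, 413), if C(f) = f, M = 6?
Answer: 2809/25 ≈ 112.36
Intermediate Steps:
R(Y, T) = -24 + T³ + 6*T (R(Y, T) = T²*T + 6*(-4 + T) = T³ + (-24 + 6*T) = -24 + T³ + 6*T)
c(l, b) = 725 (c(l, b) = 3 - (-1)*6*(-24 + 7³ + 6*7)/3 = 3 - (-1)*6*(-24 + 343 + 42)/3 = 3 - (-1)*6*361/3 = 3 - (-1)*2166/3 = 3 - ⅓*(-2166) = 3 + 722 = 725)
81461/c(-2, 413) = 81461/725 = 81461*(1/725) = 2809/25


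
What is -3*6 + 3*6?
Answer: 0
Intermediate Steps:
-3*6 + 3*6 = -18 + 18 = 0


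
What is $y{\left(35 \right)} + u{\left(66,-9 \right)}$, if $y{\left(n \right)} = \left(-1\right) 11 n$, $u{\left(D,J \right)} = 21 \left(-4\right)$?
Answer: $-469$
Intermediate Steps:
$u{\left(D,J \right)} = -84$
$y{\left(n \right)} = - 11 n$
$y{\left(35 \right)} + u{\left(66,-9 \right)} = \left(-11\right) 35 - 84 = -385 - 84 = -469$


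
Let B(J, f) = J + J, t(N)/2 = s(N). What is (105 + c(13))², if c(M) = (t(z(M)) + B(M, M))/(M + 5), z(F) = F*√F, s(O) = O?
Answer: 919961/81 + 24908*√13/81 ≈ 12466.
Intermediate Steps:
z(F) = F^(3/2)
t(N) = 2*N
B(J, f) = 2*J
c(M) = (2*M + 2*M^(3/2))/(5 + M) (c(M) = (2*M^(3/2) + 2*M)/(M + 5) = (2*M + 2*M^(3/2))/(5 + M))
(105 + c(13))² = (105 + 2*(13 + 13^(3/2))/(5 + 13))² = (105 + 2*(13 + 13*√13)/18)² = (105 + 2*(1/18)*(13 + 13*√13))² = (105 + (13/9 + 13*√13/9))² = (958/9 + 13*√13/9)²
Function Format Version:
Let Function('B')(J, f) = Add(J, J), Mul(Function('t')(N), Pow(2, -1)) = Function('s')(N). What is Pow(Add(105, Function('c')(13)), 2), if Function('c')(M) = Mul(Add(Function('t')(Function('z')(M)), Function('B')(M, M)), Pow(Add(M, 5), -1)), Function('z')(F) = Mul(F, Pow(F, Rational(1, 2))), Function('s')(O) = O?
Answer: Add(Rational(919961, 81), Mul(Rational(24908, 81), Pow(13, Rational(1, 2)))) ≈ 12466.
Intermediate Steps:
Function('z')(F) = Pow(F, Rational(3, 2))
Function('t')(N) = Mul(2, N)
Function('B')(J, f) = Mul(2, J)
Function('c')(M) = Mul(Pow(Add(5, M), -1), Add(Mul(2, M), Mul(2, Pow(M, Rational(3, 2))))) (Function('c')(M) = Mul(Add(Mul(2, Pow(M, Rational(3, 2))), Mul(2, M)), Pow(Add(M, 5), -1)) = Mul(Add(Mul(2, M), Mul(2, Pow(M, Rational(3, 2)))), Pow(Add(5, M), -1)) = Mul(Pow(Add(5, M), -1), Add(Mul(2, M), Mul(2, Pow(M, Rational(3, 2))))))
Pow(Add(105, Function('c')(13)), 2) = Pow(Add(105, Mul(2, Pow(Add(5, 13), -1), Add(13, Pow(13, Rational(3, 2))))), 2) = Pow(Add(105, Mul(2, Pow(18, -1), Add(13, Mul(13, Pow(13, Rational(1, 2)))))), 2) = Pow(Add(105, Mul(2, Rational(1, 18), Add(13, Mul(13, Pow(13, Rational(1, 2)))))), 2) = Pow(Add(105, Add(Rational(13, 9), Mul(Rational(13, 9), Pow(13, Rational(1, 2))))), 2) = Pow(Add(Rational(958, 9), Mul(Rational(13, 9), Pow(13, Rational(1, 2)))), 2)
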